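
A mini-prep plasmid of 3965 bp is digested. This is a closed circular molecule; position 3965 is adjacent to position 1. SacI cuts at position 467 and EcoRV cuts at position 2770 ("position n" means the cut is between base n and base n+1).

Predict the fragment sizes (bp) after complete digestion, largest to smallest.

Combined cut positions (sorted): 467, 2770.
Circular molecule, 2 cuts → 2 fragments:
  2770 − 467 = 2303 bp
  wrap: 3965 − 2770 + 467 = 1662 bp
Sorted largest to smallest: 2303, 1662 bp.

2303, 1662 bp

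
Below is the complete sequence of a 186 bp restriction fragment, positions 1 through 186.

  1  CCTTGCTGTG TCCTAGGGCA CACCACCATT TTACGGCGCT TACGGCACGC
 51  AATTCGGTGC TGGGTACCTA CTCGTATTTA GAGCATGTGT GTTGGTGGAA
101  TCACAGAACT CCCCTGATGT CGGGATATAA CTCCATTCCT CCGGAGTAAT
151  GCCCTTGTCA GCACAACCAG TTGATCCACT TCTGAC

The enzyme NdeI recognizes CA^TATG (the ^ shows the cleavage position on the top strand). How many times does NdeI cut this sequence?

0

No occurrence of CATATG is present in the sequence.
NdeI does not cut: 0 sites.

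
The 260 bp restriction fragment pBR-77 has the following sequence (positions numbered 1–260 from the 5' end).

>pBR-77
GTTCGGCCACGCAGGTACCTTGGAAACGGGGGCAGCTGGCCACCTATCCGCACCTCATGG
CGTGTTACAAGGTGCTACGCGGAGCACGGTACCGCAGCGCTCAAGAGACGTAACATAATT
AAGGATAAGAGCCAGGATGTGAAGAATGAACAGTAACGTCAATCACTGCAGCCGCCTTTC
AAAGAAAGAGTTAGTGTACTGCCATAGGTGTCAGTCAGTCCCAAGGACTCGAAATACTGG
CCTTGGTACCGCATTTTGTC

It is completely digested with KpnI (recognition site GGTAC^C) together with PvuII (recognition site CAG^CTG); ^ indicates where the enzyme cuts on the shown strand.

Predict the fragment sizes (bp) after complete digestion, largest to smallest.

KpnI sites (GGTACC) start at positions 14, 88, 245.
KpnI cuts after base 5 of each site (before the last base), so after positions 18, 92, 249.
The PvuII site (CAGCTG) starts at position 33.
PvuII cuts after base 3 of each site, so after position 35.
Combined cut positions: 18, 35, 92, 249.
Linear molecule, 4 cuts → 5 fragments:
  1–18 → 18 bp
  19–35 → 17 bp
  36–92 → 57 bp
  93–249 → 157 bp
  250–260 → 11 bp
Sorted largest to smallest: 157, 57, 18, 17, 11 bp.

157, 57, 18, 17, 11 bp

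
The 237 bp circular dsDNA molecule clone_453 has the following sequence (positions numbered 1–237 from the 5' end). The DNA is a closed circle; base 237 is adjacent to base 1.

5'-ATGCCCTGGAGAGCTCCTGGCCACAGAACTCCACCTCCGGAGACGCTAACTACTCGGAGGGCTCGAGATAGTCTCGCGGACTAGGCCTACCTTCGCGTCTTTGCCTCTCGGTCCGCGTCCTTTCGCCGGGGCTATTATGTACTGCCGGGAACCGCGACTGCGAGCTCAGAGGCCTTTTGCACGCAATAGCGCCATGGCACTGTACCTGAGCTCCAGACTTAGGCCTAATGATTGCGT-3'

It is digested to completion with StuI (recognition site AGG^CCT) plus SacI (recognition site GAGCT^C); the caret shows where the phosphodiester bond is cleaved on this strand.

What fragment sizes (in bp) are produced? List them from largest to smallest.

81, 70, 40, 29, 11, 6 bp

StuI sites (AGGCCT) start at positions 83, 170, 221.
StuI cuts after base 3 of each site, so after positions 85, 172, 223.
SacI sites (GAGCTC) start at positions 11, 162, 208.
SacI cuts after base 5 of each site (before the last base), so after positions 15, 166, 212.
Combined cut positions: 15, 85, 166, 172, 212, 223.
Circular molecule, 6 cuts → 6 fragments:
  16–85 → 70 bp
  86–166 → 81 bp
  167–172 → 6 bp
  173–212 → 40 bp
  213–223 → 11 bp
  224–237 then 1–15 → 14 + 15 = 29 bp
Sorted largest to smallest: 81, 70, 40, 29, 11, 6 bp.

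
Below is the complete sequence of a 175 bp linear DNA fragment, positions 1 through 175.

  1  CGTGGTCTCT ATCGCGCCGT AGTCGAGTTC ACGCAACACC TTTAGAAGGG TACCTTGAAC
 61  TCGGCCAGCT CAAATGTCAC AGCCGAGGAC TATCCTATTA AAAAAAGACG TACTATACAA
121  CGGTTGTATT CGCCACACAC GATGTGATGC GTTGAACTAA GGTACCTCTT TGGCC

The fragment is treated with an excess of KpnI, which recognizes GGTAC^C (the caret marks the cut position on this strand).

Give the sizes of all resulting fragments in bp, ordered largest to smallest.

112, 53, 10 bp

KpnI sites (GGTACC) start at positions 49, 161.
KpnI cuts after base 5 of each site (before the last base), so after positions 53, 165.
Linear molecule, 2 cuts → 3 fragments:
  1–53 → 53 bp
  54–165 → 112 bp
  166–175 → 10 bp
Sorted largest to smallest: 112, 53, 10 bp.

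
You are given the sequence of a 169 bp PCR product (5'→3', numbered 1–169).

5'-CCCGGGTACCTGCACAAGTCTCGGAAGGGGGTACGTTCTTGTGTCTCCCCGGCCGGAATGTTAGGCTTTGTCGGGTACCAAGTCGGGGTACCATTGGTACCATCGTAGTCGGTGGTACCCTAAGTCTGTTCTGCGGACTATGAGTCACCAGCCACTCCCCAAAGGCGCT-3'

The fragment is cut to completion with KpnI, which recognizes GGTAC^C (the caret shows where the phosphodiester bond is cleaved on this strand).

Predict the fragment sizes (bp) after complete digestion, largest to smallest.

KpnI sites (GGTACC) start at positions 5, 74, 87, 96, 114.
KpnI cuts after base 5 of each site (before the last base), so after positions 9, 78, 91, 100, 118.
Linear molecule, 5 cuts → 6 fragments:
  1–9 → 9 bp
  10–78 → 69 bp
  79–91 → 13 bp
  92–100 → 9 bp
  101–118 → 18 bp
  119–169 → 51 bp
Sorted largest to smallest: 69, 51, 18, 13, 9, 9 bp.

69, 51, 18, 13, 9, 9 bp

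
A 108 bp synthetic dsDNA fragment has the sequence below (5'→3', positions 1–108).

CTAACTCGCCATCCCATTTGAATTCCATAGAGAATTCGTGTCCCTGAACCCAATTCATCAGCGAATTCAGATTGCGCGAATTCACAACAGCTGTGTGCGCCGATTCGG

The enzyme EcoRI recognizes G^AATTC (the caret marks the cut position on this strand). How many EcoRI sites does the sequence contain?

4

GAATTC occurs starting at positions 20, 32, 63, 78.
EcoRI cuts at 4 sites.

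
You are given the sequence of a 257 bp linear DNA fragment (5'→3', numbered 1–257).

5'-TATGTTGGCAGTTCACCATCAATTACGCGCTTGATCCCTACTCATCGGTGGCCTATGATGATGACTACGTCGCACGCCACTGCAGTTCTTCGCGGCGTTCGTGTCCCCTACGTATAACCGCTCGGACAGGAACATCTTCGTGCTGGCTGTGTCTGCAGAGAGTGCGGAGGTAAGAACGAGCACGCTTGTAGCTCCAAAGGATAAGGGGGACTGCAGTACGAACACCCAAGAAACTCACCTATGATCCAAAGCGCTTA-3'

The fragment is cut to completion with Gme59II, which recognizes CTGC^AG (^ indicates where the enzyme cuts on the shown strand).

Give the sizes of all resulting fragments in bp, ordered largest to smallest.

Gme59II sites (CTGCAG) start at positions 80, 153, 211.
Gme59II cuts after base 4 of each site, so after positions 83, 156, 214.
Linear molecule, 3 cuts → 4 fragments:
  1–83 → 83 bp
  84–156 → 73 bp
  157–214 → 58 bp
  215–257 → 43 bp
Sorted largest to smallest: 83, 73, 58, 43 bp.

83, 73, 58, 43 bp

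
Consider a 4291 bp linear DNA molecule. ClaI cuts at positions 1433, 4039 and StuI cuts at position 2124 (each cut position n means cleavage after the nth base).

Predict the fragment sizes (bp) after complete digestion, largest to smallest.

Combined cut positions (sorted): 1433, 2124, 4039.
Linear molecule, 3 cuts → 4 fragments:
  1433 − 0 = 1433 bp
  2124 − 1433 = 691 bp
  4039 − 2124 = 1915 bp
  4291 − 4039 = 252 bp
Sorted largest to smallest: 1915, 1433, 691, 252 bp.

1915, 1433, 691, 252 bp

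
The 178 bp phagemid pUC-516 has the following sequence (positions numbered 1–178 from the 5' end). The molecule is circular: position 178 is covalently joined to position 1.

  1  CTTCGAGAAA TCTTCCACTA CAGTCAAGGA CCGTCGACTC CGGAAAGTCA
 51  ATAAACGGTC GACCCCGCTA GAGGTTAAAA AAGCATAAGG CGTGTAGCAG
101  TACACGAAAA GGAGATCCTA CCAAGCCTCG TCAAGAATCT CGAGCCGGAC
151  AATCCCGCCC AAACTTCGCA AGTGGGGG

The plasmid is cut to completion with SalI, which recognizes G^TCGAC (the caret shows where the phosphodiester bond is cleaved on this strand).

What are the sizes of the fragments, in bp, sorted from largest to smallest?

SalI sites (GTCGAC) start at positions 33, 58.
SalI cuts after the first base of each site, so after positions 33, 58.
Circular molecule, 2 cuts → 2 fragments:
  34–58 → 25 bp
  59–178 then 1–33 → 120 + 33 = 153 bp
Sorted largest to smallest: 153, 25 bp.

153, 25 bp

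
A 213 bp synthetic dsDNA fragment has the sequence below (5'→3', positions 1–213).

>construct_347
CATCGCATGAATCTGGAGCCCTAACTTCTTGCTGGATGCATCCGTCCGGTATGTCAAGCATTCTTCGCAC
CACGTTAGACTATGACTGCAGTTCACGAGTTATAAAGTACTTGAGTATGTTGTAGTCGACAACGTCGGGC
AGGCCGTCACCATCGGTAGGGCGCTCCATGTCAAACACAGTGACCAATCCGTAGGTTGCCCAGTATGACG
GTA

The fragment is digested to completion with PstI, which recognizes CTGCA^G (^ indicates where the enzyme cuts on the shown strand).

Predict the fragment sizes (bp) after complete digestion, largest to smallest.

123, 90 bp

The PstI site (CTGCAG) starts at position 86.
PstI cuts after base 5 of each site (before the last base), so after position 90.
Linear molecule, 1 cut → 2 fragments:
  1–90 → 90 bp
  91–213 → 123 bp
Sorted largest to smallest: 123, 90 bp.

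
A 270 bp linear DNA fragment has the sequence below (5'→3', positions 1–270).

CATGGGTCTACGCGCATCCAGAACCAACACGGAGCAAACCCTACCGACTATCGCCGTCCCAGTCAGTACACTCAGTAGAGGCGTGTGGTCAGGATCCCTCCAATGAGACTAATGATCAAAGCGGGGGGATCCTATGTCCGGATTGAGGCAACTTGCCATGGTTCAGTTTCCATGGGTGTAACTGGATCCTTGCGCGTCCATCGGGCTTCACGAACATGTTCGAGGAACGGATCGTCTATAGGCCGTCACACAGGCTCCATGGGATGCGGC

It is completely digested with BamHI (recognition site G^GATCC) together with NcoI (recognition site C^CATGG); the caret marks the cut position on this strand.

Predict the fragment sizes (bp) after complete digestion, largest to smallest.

BamHI sites (GGATCC) start at positions 92, 127, 184.
BamHI cuts after the first base of each site, so after positions 92, 127, 184.
NcoI sites (CCATGG) start at positions 156, 170, 257.
NcoI cuts after the first base of each site, so after positions 156, 170, 257.
Combined cut positions: 92, 127, 156, 170, 184, 257.
Linear molecule, 6 cuts → 7 fragments:
  1–92 → 92 bp
  93–127 → 35 bp
  128–156 → 29 bp
  157–170 → 14 bp
  171–184 → 14 bp
  185–257 → 73 bp
  258–270 → 13 bp
Sorted largest to smallest: 92, 73, 35, 29, 14, 14, 13 bp.

92, 73, 35, 29, 14, 14, 13 bp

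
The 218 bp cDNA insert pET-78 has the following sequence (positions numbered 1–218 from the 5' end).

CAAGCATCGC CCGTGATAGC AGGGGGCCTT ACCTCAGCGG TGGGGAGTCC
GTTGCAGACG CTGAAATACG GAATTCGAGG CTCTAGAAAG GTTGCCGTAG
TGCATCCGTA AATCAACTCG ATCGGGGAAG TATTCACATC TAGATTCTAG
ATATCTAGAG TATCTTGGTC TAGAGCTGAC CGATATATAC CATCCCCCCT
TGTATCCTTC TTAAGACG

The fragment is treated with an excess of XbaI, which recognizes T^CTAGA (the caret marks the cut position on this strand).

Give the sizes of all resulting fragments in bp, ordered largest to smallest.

XbaI sites (TCTAGA) start at positions 82, 139, 146, 154, 169.
XbaI cuts after the first base of each site, so after positions 82, 139, 146, 154, 169.
Linear molecule, 5 cuts → 6 fragments:
  1–82 → 82 bp
  83–139 → 57 bp
  140–146 → 7 bp
  147–154 → 8 bp
  155–169 → 15 bp
  170–218 → 49 bp
Sorted largest to smallest: 82, 57, 49, 15, 8, 7 bp.

82, 57, 49, 15, 8, 7 bp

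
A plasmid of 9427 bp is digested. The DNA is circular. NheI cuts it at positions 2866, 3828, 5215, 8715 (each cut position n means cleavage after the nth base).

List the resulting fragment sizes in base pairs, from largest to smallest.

Circular molecule, 4 cuts → 4 fragments:
  3828 − 2866 = 962 bp
  5215 − 3828 = 1387 bp
  8715 − 5215 = 3500 bp
  wrap: 9427 − 8715 + 2866 = 3578 bp
Sorted largest to smallest: 3578, 3500, 1387, 962 bp.

3578, 3500, 1387, 962 bp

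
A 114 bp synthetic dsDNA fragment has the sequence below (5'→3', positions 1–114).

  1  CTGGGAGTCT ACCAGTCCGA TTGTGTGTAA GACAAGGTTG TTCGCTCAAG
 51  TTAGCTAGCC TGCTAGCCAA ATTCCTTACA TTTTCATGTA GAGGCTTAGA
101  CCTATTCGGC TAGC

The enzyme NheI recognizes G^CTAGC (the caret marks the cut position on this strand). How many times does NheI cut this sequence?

GCTAGC occurs starting at positions 54, 62, 109.
NheI cuts at 3 sites.

3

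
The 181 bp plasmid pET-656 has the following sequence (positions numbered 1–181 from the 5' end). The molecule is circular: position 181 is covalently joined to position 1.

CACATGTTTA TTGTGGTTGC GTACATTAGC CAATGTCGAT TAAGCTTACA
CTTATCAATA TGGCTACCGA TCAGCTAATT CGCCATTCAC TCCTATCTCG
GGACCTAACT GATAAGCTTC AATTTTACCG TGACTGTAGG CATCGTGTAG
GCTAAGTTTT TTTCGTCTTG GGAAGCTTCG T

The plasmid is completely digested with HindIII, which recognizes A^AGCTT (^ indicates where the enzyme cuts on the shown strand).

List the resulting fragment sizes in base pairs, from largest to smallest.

72, 59, 50 bp

HindIII sites (AAGCTT) start at positions 42, 114, 173.
HindIII cuts after the first base of each site, so after positions 42, 114, 173.
Circular molecule, 3 cuts → 3 fragments:
  43–114 → 72 bp
  115–173 → 59 bp
  174–181 then 1–42 → 8 + 42 = 50 bp
Sorted largest to smallest: 72, 59, 50 bp.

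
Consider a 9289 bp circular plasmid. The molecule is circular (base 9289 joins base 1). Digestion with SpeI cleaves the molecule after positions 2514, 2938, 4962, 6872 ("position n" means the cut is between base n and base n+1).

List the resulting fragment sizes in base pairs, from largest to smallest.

Circular molecule, 4 cuts → 4 fragments:
  2938 − 2514 = 424 bp
  4962 − 2938 = 2024 bp
  6872 − 4962 = 1910 bp
  wrap: 9289 − 6872 + 2514 = 4931 bp
Sorted largest to smallest: 4931, 2024, 1910, 424 bp.

4931, 2024, 1910, 424 bp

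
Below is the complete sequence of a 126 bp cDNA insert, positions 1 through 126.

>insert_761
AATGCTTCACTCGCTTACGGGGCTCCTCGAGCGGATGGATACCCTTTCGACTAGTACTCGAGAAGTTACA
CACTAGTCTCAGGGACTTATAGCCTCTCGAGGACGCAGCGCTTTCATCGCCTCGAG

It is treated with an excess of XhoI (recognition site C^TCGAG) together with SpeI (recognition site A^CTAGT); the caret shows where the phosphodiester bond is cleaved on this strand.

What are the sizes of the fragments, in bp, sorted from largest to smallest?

26, 25, 24, 24, 15, 7, 5 bp

XhoI sites (CTCGAG) start at positions 26, 57, 96, 121.
XhoI cuts after the first base of each site, so after positions 26, 57, 96, 121.
SpeI sites (ACTAGT) start at positions 50, 72.
SpeI cuts after the first base of each site, so after positions 50, 72.
Combined cut positions: 26, 50, 57, 72, 96, 121.
Linear molecule, 6 cuts → 7 fragments:
  1–26 → 26 bp
  27–50 → 24 bp
  51–57 → 7 bp
  58–72 → 15 bp
  73–96 → 24 bp
  97–121 → 25 bp
  122–126 → 5 bp
Sorted largest to smallest: 26, 25, 24, 24, 15, 7, 5 bp.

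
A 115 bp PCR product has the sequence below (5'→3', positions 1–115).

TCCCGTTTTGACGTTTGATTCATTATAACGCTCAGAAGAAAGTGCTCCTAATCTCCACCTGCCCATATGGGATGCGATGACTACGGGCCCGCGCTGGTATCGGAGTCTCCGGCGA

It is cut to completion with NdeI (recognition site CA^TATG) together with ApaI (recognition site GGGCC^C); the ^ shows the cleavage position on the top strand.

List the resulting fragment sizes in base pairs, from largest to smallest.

The NdeI site (CATATG) starts at position 64.
NdeI cuts after base 2 of each site, so after position 65.
The ApaI site (GGGCCC) starts at position 85.
ApaI cuts after base 5 of each site (before the last base), so after position 89.
Combined cut positions: 65, 89.
Linear molecule, 2 cuts → 3 fragments:
  1–65 → 65 bp
  66–89 → 24 bp
  90–115 → 26 bp
Sorted largest to smallest: 65, 26, 24 bp.

65, 26, 24 bp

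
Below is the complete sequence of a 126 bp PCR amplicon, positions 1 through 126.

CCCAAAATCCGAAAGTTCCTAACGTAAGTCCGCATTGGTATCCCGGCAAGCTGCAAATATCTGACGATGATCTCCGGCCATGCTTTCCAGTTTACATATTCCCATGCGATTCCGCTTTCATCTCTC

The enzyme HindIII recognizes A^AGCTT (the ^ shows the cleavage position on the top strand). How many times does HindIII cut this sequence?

0

No occurrence of AAGCTT is present in the sequence.
HindIII does not cut: 0 sites.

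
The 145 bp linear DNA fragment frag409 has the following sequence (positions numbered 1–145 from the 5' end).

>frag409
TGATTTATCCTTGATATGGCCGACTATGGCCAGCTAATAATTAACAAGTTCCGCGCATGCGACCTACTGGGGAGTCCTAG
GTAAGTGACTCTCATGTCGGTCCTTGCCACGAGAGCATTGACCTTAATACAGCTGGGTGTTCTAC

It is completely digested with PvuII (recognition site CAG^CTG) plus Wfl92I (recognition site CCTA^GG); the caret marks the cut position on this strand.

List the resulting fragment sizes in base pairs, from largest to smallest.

79, 53, 13 bp

The PvuII site (CAGCTG) starts at position 130.
PvuII cuts after base 3 of each site, so after position 132.
The Wfl92I site (CCTAGG) starts at position 76.
Wfl92I cuts after base 4 of each site, so after position 79.
Combined cut positions: 79, 132.
Linear molecule, 2 cuts → 3 fragments:
  1–79 → 79 bp
  80–132 → 53 bp
  133–145 → 13 bp
Sorted largest to smallest: 79, 53, 13 bp.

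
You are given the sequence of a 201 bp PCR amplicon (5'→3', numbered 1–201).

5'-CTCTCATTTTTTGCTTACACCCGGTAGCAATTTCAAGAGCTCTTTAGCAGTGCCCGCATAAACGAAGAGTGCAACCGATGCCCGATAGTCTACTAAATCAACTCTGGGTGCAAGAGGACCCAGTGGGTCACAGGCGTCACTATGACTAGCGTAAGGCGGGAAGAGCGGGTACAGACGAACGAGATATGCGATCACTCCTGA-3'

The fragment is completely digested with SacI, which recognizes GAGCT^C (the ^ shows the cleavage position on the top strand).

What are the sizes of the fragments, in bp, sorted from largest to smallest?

160, 41 bp

The SacI site (GAGCTC) starts at position 37.
SacI cuts after base 5 of each site (before the last base), so after position 41.
Linear molecule, 1 cut → 2 fragments:
  1–41 → 41 bp
  42–201 → 160 bp
Sorted largest to smallest: 160, 41 bp.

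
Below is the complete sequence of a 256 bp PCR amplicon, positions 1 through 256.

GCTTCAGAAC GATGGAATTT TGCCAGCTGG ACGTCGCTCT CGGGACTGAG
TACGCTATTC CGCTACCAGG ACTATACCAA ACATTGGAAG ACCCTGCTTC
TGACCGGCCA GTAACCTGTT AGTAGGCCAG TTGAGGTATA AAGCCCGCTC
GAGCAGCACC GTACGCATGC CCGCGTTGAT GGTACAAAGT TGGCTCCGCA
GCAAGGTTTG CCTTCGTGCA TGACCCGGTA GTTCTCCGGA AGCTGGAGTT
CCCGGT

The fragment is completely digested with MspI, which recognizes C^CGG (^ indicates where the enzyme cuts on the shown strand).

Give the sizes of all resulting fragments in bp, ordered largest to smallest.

121, 104, 16, 11, 4 bp

MspI sites (CCGG) start at positions 104, 225, 236, 252.
MspI cuts after the first base of each site, so after positions 104, 225, 236, 252.
Linear molecule, 4 cuts → 5 fragments:
  1–104 → 104 bp
  105–225 → 121 bp
  226–236 → 11 bp
  237–252 → 16 bp
  253–256 → 4 bp
Sorted largest to smallest: 121, 104, 16, 11, 4 bp.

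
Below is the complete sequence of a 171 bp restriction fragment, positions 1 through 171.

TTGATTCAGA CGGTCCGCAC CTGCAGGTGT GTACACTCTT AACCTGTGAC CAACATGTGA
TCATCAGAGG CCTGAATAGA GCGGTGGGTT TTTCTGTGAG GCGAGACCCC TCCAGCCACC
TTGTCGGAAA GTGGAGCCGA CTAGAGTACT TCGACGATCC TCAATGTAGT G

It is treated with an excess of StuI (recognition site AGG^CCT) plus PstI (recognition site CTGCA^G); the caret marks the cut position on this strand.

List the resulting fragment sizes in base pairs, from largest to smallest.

101, 45, 25 bp

The StuI site (AGGCCT) starts at position 68.
StuI cuts after base 3 of each site, so after position 70.
The PstI site (CTGCAG) starts at position 21.
PstI cuts after base 5 of each site (before the last base), so after position 25.
Combined cut positions: 25, 70.
Linear molecule, 2 cuts → 3 fragments:
  1–25 → 25 bp
  26–70 → 45 bp
  71–171 → 101 bp
Sorted largest to smallest: 101, 45, 25 bp.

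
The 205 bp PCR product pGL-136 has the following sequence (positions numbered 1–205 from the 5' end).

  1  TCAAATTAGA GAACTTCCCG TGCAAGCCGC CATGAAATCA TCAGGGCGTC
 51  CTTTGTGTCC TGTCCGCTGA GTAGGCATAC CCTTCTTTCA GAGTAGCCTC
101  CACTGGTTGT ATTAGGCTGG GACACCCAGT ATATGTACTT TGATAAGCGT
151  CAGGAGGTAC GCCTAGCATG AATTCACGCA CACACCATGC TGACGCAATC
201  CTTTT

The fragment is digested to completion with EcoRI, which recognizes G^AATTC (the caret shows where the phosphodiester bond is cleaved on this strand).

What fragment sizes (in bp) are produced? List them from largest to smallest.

170, 35 bp

The EcoRI site (GAATTC) starts at position 170.
EcoRI cuts after the first base of each site, so after position 170.
Linear molecule, 1 cut → 2 fragments:
  1–170 → 170 bp
  171–205 → 35 bp
Sorted largest to smallest: 170, 35 bp.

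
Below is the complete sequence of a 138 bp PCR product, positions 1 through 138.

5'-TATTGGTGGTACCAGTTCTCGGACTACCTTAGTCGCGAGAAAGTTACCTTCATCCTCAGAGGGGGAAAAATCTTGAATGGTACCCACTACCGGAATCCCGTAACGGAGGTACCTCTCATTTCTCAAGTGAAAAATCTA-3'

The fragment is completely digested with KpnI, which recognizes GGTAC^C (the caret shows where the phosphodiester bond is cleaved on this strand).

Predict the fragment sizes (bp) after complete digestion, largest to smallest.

71, 29, 26, 12 bp

KpnI sites (GGTACC) start at positions 8, 79, 108.
KpnI cuts after base 5 of each site (before the last base), so after positions 12, 83, 112.
Linear molecule, 3 cuts → 4 fragments:
  1–12 → 12 bp
  13–83 → 71 bp
  84–112 → 29 bp
  113–138 → 26 bp
Sorted largest to smallest: 71, 29, 26, 12 bp.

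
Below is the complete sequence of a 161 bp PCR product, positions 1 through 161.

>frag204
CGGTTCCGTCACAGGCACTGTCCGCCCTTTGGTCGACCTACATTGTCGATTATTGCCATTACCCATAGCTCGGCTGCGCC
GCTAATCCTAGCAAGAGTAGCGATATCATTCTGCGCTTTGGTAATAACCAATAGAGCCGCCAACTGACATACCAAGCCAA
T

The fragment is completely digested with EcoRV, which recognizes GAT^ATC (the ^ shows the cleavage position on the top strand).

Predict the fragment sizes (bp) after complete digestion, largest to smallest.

The EcoRV site (GATATC) starts at position 102.
EcoRV cuts after base 3 of each site, so after position 104.
Linear molecule, 1 cut → 2 fragments:
  1–104 → 104 bp
  105–161 → 57 bp
Sorted largest to smallest: 104, 57 bp.

104, 57 bp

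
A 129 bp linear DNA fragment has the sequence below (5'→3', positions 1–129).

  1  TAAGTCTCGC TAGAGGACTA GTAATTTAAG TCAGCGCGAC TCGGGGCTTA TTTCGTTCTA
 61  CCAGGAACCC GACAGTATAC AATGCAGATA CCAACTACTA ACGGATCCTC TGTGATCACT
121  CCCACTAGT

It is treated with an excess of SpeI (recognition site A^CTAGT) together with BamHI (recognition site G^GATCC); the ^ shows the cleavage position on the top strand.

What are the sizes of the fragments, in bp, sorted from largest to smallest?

86, 21, 17, 5 bp

SpeI sites (ACTAGT) start at positions 17, 124.
SpeI cuts after the first base of each site, so after positions 17, 124.
The BamHI site (GGATCC) starts at position 103.
BamHI cuts after the first base of each site, so after position 103.
Combined cut positions: 17, 103, 124.
Linear molecule, 3 cuts → 4 fragments:
  1–17 → 17 bp
  18–103 → 86 bp
  104–124 → 21 bp
  125–129 → 5 bp
Sorted largest to smallest: 86, 21, 17, 5 bp.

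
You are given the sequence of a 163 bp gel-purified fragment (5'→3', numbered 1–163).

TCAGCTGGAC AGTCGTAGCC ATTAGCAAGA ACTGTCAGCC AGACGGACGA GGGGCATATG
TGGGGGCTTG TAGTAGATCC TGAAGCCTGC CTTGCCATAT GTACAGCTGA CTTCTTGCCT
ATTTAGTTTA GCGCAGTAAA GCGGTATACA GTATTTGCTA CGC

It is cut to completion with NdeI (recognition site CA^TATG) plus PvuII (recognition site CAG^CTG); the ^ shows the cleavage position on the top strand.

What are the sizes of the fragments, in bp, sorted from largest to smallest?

57, 52, 41, 9, 4 bp

NdeI sites (CATATG) start at positions 55, 96.
NdeI cuts after base 2 of each site, so after positions 56, 97.
PvuII sites (CAGCTG) start at positions 2, 104.
PvuII cuts after base 3 of each site, so after positions 4, 106.
Combined cut positions: 4, 56, 97, 106.
Linear molecule, 4 cuts → 5 fragments:
  1–4 → 4 bp
  5–56 → 52 bp
  57–97 → 41 bp
  98–106 → 9 bp
  107–163 → 57 bp
Sorted largest to smallest: 57, 52, 41, 9, 4 bp.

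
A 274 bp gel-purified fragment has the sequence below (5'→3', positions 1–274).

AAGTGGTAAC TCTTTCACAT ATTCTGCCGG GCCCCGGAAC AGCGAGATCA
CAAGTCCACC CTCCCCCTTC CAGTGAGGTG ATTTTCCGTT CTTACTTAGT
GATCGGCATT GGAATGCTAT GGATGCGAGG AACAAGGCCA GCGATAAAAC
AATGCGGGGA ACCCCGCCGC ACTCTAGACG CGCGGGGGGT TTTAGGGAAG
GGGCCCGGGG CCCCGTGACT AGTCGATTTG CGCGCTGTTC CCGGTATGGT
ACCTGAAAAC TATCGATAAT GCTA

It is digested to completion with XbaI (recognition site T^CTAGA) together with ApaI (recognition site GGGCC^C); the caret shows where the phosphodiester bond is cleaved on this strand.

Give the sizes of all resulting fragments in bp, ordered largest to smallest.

140, 62, 33, 32, 7 bp

The XbaI site (TCTAGA) starts at position 173.
XbaI cuts after the first base of each site, so after position 173.
ApaI sites (GGGCCC) start at positions 29, 201, 208.
ApaI cuts after base 5 of each site (before the last base), so after positions 33, 205, 212.
Combined cut positions: 33, 173, 205, 212.
Linear molecule, 4 cuts → 5 fragments:
  1–33 → 33 bp
  34–173 → 140 bp
  174–205 → 32 bp
  206–212 → 7 bp
  213–274 → 62 bp
Sorted largest to smallest: 140, 62, 33, 32, 7 bp.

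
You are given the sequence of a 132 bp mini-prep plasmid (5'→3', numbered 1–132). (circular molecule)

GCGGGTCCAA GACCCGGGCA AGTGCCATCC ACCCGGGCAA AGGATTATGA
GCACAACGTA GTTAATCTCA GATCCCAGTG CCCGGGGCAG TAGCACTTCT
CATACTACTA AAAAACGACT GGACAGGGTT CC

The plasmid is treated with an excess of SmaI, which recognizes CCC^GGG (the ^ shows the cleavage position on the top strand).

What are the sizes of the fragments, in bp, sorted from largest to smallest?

64, 49, 19 bp

SmaI sites (CCCGGG) start at positions 13, 32, 81.
SmaI cuts after base 3 of each site, so after positions 15, 34, 83.
Circular molecule, 3 cuts → 3 fragments:
  16–34 → 19 bp
  35–83 → 49 bp
  84–132 then 1–15 → 49 + 15 = 64 bp
Sorted largest to smallest: 64, 49, 19 bp.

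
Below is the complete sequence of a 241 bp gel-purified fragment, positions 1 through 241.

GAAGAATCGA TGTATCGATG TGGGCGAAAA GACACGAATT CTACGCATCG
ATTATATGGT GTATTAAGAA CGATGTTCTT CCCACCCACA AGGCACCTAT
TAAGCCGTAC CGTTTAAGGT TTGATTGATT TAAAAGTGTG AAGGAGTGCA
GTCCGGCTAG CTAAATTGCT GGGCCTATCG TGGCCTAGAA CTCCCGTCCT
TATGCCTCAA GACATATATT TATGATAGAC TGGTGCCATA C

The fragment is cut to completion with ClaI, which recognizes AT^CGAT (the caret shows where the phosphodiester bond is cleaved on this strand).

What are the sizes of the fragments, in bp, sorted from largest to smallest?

ClaI sites (ATCGAT) start at positions 6, 14, 47.
ClaI cuts after base 2 of each site, so after positions 7, 15, 48.
Linear molecule, 3 cuts → 4 fragments:
  1–7 → 7 bp
  8–15 → 8 bp
  16–48 → 33 bp
  49–241 → 193 bp
Sorted largest to smallest: 193, 33, 8, 7 bp.

193, 33, 8, 7 bp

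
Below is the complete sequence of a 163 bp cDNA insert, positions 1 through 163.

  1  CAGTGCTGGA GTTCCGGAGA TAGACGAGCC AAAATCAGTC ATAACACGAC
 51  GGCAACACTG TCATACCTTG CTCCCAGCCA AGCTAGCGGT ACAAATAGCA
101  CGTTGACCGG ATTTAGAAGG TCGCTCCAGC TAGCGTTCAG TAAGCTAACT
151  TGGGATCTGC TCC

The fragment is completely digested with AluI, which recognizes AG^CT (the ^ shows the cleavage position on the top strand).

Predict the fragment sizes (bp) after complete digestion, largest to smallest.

AluI sites (AGCT) start at positions 81, 128, 143.
AluI cuts after base 2 of each site, so after positions 82, 129, 144.
Linear molecule, 3 cuts → 4 fragments:
  1–82 → 82 bp
  83–129 → 47 bp
  130–144 → 15 bp
  145–163 → 19 bp
Sorted largest to smallest: 82, 47, 19, 15 bp.

82, 47, 19, 15 bp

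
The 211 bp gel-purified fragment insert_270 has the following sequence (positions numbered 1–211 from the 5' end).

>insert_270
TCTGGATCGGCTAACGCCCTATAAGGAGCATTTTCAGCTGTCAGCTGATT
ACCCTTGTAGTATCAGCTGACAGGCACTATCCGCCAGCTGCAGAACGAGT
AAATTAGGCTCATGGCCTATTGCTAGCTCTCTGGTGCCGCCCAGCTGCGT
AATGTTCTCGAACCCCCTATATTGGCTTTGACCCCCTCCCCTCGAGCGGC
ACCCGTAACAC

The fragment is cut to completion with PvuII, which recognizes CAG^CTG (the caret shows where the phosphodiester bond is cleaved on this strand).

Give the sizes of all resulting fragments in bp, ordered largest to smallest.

67, 57, 37, 22, 21, 7 bp

PvuII sites (CAGCTG) start at positions 35, 42, 64, 85, 142.
PvuII cuts after base 3 of each site, so after positions 37, 44, 66, 87, 144.
Linear molecule, 5 cuts → 6 fragments:
  1–37 → 37 bp
  38–44 → 7 bp
  45–66 → 22 bp
  67–87 → 21 bp
  88–144 → 57 bp
  145–211 → 67 bp
Sorted largest to smallest: 67, 57, 37, 22, 21, 7 bp.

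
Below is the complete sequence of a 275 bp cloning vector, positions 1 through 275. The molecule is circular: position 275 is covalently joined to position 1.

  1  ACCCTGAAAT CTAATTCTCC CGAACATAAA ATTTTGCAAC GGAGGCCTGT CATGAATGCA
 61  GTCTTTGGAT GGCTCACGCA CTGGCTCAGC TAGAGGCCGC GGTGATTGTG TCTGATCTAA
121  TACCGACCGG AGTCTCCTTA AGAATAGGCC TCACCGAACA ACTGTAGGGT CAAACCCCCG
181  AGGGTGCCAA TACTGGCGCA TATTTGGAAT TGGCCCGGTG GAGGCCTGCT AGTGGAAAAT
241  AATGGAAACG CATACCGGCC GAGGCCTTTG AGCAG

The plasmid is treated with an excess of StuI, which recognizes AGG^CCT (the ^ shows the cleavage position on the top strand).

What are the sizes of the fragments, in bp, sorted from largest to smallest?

StuI sites (AGGCCT) start at positions 43, 146, 222, 262.
StuI cuts after base 3 of each site, so after positions 45, 148, 224, 264.
Circular molecule, 4 cuts → 4 fragments:
  46–148 → 103 bp
  149–224 → 76 bp
  225–264 → 40 bp
  265–275 then 1–45 → 11 + 45 = 56 bp
Sorted largest to smallest: 103, 76, 56, 40 bp.

103, 76, 56, 40 bp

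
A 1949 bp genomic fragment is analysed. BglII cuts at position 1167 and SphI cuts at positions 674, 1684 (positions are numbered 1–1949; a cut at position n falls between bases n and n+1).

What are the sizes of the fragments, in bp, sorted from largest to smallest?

Combined cut positions (sorted): 674, 1167, 1684.
Linear molecule, 3 cuts → 4 fragments:
  674 − 0 = 674 bp
  1167 − 674 = 493 bp
  1684 − 1167 = 517 bp
  1949 − 1684 = 265 bp
Sorted largest to smallest: 674, 517, 493, 265 bp.

674, 517, 493, 265 bp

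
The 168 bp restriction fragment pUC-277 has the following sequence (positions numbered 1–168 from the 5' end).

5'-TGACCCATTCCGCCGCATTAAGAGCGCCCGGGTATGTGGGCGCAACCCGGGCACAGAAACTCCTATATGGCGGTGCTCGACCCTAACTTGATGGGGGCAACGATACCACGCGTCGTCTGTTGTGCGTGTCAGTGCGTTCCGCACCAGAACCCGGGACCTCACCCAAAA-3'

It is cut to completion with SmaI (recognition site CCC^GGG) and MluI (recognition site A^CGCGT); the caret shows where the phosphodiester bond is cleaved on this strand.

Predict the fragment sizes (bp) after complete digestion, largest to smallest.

SmaI sites (CCCGGG) start at positions 27, 46, 150.
SmaI cuts after base 3 of each site, so after positions 29, 48, 152.
The MluI site (ACGCGT) starts at position 108.
MluI cuts after the first base of each site, so after position 108.
Combined cut positions: 29, 48, 108, 152.
Linear molecule, 4 cuts → 5 fragments:
  1–29 → 29 bp
  30–48 → 19 bp
  49–108 → 60 bp
  109–152 → 44 bp
  153–168 → 16 bp
Sorted largest to smallest: 60, 44, 29, 19, 16 bp.

60, 44, 29, 19, 16 bp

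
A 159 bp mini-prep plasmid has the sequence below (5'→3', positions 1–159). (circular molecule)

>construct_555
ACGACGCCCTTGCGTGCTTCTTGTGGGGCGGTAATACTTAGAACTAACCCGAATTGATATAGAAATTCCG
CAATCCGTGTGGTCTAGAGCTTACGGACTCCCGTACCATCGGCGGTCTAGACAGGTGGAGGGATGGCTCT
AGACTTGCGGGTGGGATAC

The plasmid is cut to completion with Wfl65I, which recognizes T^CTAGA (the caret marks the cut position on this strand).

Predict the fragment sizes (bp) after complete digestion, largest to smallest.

104, 33, 22 bp

Wfl65I sites (TCTAGA) start at positions 83, 116, 138.
Wfl65I cuts after the first base of each site, so after positions 83, 116, 138.
Circular molecule, 3 cuts → 3 fragments:
  84–116 → 33 bp
  117–138 → 22 bp
  139–159 then 1–83 → 21 + 83 = 104 bp
Sorted largest to smallest: 104, 33, 22 bp.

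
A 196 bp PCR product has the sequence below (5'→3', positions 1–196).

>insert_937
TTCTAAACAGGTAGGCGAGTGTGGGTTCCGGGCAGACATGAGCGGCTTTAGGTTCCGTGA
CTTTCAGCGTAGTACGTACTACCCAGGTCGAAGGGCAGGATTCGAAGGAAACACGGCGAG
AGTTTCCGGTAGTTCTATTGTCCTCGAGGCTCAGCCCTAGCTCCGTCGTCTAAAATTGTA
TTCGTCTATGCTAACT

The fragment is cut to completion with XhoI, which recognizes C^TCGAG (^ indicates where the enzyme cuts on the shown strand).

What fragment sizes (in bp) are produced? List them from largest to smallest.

143, 53 bp

The XhoI site (CTCGAG) starts at position 143.
XhoI cuts after the first base of each site, so after position 143.
Linear molecule, 1 cut → 2 fragments:
  1–143 → 143 bp
  144–196 → 53 bp
Sorted largest to smallest: 143, 53 bp.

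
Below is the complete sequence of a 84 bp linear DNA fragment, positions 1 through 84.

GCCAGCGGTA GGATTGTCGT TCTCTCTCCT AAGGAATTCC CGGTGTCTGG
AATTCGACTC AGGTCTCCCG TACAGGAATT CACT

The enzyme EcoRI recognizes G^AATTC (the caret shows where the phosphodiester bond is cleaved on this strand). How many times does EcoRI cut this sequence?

GAATTC occurs starting at positions 34, 50, 76.
EcoRI cuts at 3 sites.

3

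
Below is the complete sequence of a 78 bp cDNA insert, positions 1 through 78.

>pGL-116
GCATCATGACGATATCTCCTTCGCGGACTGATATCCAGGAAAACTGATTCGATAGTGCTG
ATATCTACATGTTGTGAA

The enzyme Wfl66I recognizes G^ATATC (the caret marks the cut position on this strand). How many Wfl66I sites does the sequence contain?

GATATC occurs starting at positions 11, 30, 60.
Wfl66I cuts at 3 sites.

3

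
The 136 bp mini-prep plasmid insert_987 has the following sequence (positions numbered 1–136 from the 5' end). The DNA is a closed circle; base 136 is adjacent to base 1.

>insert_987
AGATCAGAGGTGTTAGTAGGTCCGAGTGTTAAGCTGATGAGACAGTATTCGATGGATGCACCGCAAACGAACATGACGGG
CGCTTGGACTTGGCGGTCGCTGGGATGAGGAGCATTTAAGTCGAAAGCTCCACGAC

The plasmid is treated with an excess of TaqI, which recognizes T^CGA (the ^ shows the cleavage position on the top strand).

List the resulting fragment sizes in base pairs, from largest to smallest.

72, 64 bp

TaqI sites (TCGA) start at positions 49, 121.
TaqI cuts after the first base of each site, so after positions 49, 121.
Circular molecule, 2 cuts → 2 fragments:
  50–121 → 72 bp
  122–136 then 1–49 → 15 + 49 = 64 bp
Sorted largest to smallest: 72, 64 bp.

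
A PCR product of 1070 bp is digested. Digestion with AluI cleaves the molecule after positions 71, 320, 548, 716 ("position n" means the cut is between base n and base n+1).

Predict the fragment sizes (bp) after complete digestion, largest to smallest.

Linear molecule, 4 cuts → 5 fragments:
  71 − 0 = 71 bp
  320 − 71 = 249 bp
  548 − 320 = 228 bp
  716 − 548 = 168 bp
  1070 − 716 = 354 bp
Sorted largest to smallest: 354, 249, 228, 168, 71 bp.

354, 249, 228, 168, 71 bp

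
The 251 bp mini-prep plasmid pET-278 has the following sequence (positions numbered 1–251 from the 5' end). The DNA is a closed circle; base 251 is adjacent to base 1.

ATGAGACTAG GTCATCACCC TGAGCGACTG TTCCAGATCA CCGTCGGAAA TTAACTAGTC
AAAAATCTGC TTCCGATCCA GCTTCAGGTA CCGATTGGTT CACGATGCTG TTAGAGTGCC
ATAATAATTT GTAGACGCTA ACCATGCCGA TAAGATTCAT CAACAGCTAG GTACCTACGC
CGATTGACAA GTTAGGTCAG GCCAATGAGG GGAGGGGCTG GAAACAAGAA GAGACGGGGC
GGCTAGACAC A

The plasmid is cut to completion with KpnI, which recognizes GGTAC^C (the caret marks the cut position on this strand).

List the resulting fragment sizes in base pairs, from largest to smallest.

KpnI sites (GGTACC) start at positions 87, 170.
KpnI cuts after base 5 of each site (before the last base), so after positions 91, 174.
Circular molecule, 2 cuts → 2 fragments:
  92–174 → 83 bp
  175–251 then 1–91 → 77 + 91 = 168 bp
Sorted largest to smallest: 168, 83 bp.

168, 83 bp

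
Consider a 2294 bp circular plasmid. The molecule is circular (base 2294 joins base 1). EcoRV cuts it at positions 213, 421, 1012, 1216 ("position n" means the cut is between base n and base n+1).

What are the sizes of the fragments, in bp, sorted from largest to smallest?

1291, 591, 208, 204 bp

Circular molecule, 4 cuts → 4 fragments:
  421 − 213 = 208 bp
  1012 − 421 = 591 bp
  1216 − 1012 = 204 bp
  wrap: 2294 − 1216 + 213 = 1291 bp
Sorted largest to smallest: 1291, 591, 208, 204 bp.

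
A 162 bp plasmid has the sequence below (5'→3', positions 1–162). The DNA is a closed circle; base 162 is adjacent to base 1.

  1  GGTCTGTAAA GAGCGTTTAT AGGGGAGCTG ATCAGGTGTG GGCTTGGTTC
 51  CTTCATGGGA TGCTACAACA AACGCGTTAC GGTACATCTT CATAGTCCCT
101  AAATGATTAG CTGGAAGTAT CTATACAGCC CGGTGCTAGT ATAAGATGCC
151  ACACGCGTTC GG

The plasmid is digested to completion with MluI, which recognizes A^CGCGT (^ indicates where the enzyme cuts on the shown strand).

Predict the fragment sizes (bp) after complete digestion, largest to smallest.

MluI sites (ACGCGT) start at positions 72, 153.
MluI cuts after the first base of each site, so after positions 72, 153.
Circular molecule, 2 cuts → 2 fragments:
  73–153 → 81 bp
  154–162 then 1–72 → 9 + 72 = 81 bp
Sorted largest to smallest: 81, 81 bp.

81, 81 bp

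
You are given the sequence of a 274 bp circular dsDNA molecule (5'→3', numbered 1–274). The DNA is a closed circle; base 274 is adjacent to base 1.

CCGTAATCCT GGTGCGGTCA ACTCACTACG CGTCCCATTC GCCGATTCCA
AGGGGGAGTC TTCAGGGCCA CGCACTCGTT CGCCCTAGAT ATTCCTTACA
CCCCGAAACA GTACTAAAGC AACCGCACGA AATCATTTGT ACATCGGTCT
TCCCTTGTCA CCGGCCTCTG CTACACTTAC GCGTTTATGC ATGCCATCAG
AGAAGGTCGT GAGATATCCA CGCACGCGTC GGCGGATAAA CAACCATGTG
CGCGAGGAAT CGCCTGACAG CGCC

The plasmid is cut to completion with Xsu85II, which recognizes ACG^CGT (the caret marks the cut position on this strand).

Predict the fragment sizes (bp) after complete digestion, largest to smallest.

Xsu85II sites (ACGCGT) start at positions 28, 179, 224.
Xsu85II cuts after base 3 of each site, so after positions 30, 181, 226.
Circular molecule, 3 cuts → 3 fragments:
  31–181 → 151 bp
  182–226 → 45 bp
  227–274 then 1–30 → 48 + 30 = 78 bp
Sorted largest to smallest: 151, 78, 45 bp.

151, 78, 45 bp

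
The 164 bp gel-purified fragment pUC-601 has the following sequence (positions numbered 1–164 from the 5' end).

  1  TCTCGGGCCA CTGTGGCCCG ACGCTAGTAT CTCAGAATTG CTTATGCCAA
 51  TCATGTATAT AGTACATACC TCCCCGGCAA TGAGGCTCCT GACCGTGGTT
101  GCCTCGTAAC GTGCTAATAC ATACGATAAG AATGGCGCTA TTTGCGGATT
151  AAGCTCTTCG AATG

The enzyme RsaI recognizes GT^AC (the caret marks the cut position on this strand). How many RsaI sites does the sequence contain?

1

GTAC occurs starting at position 62.
RsaI cuts at 1 site.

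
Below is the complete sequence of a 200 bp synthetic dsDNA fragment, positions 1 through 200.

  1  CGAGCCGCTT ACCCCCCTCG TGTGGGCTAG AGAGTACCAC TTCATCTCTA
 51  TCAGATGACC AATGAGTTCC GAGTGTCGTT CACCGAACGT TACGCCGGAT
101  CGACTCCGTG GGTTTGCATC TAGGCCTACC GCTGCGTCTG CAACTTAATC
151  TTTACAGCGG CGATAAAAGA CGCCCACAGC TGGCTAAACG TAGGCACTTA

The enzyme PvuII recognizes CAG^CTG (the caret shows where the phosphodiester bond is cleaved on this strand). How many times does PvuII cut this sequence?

1

CAGCTG occurs starting at position 177.
PvuII cuts at 1 site.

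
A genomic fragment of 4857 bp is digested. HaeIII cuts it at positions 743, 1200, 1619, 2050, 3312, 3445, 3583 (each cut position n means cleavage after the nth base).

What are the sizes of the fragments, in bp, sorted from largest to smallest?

1274, 1262, 743, 457, 431, 419, 138, 133 bp

Linear molecule, 7 cuts → 8 fragments:
  743 − 0 = 743 bp
  1200 − 743 = 457 bp
  1619 − 1200 = 419 bp
  2050 − 1619 = 431 bp
  3312 − 2050 = 1262 bp
  3445 − 3312 = 133 bp
  3583 − 3445 = 138 bp
  4857 − 3583 = 1274 bp
Sorted largest to smallest: 1274, 1262, 743, 457, 431, 419, 138, 133 bp.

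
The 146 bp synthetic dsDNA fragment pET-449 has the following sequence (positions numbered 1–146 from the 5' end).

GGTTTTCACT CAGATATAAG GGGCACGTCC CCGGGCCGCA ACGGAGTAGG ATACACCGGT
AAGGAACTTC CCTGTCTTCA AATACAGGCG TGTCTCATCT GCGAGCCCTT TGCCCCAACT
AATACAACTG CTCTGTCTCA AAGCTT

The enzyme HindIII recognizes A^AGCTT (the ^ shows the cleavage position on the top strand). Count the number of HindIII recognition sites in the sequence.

AAGCTT occurs starting at position 141.
HindIII cuts at 1 site.

1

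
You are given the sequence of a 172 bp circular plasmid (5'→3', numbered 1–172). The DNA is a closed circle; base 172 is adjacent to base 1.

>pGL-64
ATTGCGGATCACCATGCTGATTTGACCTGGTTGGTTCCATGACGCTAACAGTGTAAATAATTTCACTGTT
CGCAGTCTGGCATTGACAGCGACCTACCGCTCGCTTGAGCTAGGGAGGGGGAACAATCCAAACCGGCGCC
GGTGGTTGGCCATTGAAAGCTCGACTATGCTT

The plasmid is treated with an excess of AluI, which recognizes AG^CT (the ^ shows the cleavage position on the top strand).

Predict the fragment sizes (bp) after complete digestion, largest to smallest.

122, 50 bp

AluI sites (AGCT) start at positions 108, 158.
AluI cuts after base 2 of each site, so after positions 109, 159.
Circular molecule, 2 cuts → 2 fragments:
  110–159 → 50 bp
  160–172 then 1–109 → 13 + 109 = 122 bp
Sorted largest to smallest: 122, 50 bp.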